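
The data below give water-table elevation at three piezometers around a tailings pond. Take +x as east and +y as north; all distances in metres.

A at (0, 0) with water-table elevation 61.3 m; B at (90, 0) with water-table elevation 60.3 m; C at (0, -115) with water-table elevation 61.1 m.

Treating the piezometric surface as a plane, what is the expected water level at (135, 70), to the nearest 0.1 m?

59.9 m

∂h/∂x = (60.3 − 61.3) / (90 − 0) = -0.01111
∂h/∂y = (61.1 − 61.3) / (-115 − 0) = +0.001739
h(135, 70) = 61.3 + (-0.01111)·(135) + (+0.001739)·(70) = 61.3 -1.500 +0.122 = 59.922 m.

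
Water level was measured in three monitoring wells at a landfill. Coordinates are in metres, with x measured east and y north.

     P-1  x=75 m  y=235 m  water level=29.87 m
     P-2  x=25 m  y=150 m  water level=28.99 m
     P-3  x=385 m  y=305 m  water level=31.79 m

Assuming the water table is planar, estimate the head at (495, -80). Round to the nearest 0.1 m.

29.3 m

With h = a·x + b·y + c and P-1 as origin, the differences give:
  (-50)·a + (-85)·b = -0.88
  310·a + 70·b = +1.92
Eliminate b (×70 and ×(-85), subtract): 22850·a = 101.600 → a = ∂h/∂x = +0.004446
Back-substitute: b = ∂h/∂y = +0.007737.
h(495, -80) = 29.87 + (+0.004446)·(420) + (+0.007737)·(-315) = 29.87 +1.867 -2.437 = 29.300 m.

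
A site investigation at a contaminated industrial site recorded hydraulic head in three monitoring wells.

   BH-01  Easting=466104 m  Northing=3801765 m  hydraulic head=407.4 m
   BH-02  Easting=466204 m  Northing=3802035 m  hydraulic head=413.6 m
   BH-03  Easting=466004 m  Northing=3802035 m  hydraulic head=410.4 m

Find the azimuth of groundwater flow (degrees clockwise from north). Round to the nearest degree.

223°

With h = a·x + b·y + c and BH-01 as origin, the differences give:
  100·a + 270·b = +6.2
  (-100)·a + 270·b = +3.0
Eliminate b (×270 and ×270, subtract): 54000·a = 864.00 → a = ∂h/∂x = +0.01600
Back-substitute: b = ∂h/∂y = +0.01704.
Flow direction (−∇h) has components (-0.01600 E, -0.01704 N).
Azimuth = atan2(E, N) = atan2(-0.01600, -0.01704) = 223.2° ≈ 223°.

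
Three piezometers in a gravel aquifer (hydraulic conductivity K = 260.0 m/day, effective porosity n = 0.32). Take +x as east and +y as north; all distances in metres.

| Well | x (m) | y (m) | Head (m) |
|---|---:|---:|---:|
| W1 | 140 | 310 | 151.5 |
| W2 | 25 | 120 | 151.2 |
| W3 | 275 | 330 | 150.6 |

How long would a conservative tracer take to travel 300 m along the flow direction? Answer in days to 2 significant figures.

38 days

Taking W1 as reference: W2−W1 = (-115, -190, -0.3); W3−W1 = (135, 20, -0.9).
Solve a·Δx + b·Δy = Δh: det = (-115)·20 − 135·(-190) = 23350.
∂h/∂x = [(-0.3)·20 − (-0.9)·(-190)] / 23350 = -0.007580
∂h/∂y = [(-115)·(-0.9) − 135·(-0.3)] / 23350 = +0.006167
|∇h| = √(-0.007580² + 0.006167²) = 0.009772
Seepage velocity v = K·i/n = 260.0 × 0.009772 / 0.32 = 7.94 m/day.
t = 300 / 7.94 = 37.78 days.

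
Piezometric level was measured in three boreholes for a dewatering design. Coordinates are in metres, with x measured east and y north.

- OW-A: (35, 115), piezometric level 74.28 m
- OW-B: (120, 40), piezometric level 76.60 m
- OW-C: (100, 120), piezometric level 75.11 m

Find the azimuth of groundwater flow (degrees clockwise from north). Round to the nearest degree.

317°

Taking OW-A as reference: OW-B−OW-A = (85, -75, +2.32); OW-C−OW-A = (65, 5, +0.83).
Solve a·Δx + b·Δy = Δh: det = 85·5 − 65·(-75) = 5300.
∂h/∂x = [(+2.32)·5 − (+0.83)·(-75)] / 5300 = +0.01393
∂h/∂y = [85·(+0.83) − 65·(+2.32)] / 5300 = -0.01514
Flow direction (−∇h) has components (-0.01393 E, +0.01514 N).
Azimuth = atan2(E, N) = atan2(-0.01393, +0.01514) = 317.4° ≈ 317°.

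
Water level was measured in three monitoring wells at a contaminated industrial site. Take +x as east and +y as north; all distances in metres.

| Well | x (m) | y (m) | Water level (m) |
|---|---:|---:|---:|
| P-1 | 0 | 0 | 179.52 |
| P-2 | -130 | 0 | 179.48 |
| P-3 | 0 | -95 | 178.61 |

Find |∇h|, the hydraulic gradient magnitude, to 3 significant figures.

0.00958

∂h/∂x = (179.48 − 179.52) / (-130 − 0) = +0.0003077
∂h/∂y = (178.61 − 179.52) / (-95 − 0) = +0.009579
|∇h| = √(0.0003077² + 0.009579²) = 0.009584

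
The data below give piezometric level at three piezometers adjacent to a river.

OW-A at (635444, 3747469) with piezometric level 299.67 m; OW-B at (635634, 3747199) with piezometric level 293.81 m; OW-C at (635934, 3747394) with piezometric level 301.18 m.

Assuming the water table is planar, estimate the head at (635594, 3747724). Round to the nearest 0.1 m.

With h = a·x + b·y + c and OW-A as origin, the differences give:
  190·a + (-270)·b = -5.86
  490·a + (-75)·b = +1.51
Eliminate b (×(-75) and ×(-270), subtract): 118050·a = 847.200 → a = ∂h/∂x = +0.007177
Back-substitute: b = ∂h/∂y = +0.02675.
h(635594, 3747724) = 299.67 + (+0.007177)·(150) + (+0.02675)·(255) = 299.67 +1.076 +6.822 = 307.569 m.

307.6 m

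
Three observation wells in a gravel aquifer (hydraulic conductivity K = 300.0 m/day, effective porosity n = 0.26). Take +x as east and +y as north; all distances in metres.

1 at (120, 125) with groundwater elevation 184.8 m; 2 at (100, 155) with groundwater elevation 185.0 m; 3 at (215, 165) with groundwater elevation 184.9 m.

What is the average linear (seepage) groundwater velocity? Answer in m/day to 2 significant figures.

6.8 m/day

Differences from 1: to 2 (Δx, Δy, Δh) = (-20, 30, +0.2); to 3 = (95, 40, +0.1).
Solve a·Δx + b·Δy = Δh: det = (-20)·40 − 95·30 = -3650.
∂h/∂x = [(+0.2)·40 − (+0.1)·30] / -3650 = -0.001370
∂h/∂y = [(-20)·(+0.1) − 95·(+0.2)] / -3650 = +0.005753
|∇h| = √(-0.001370² + 0.005753²) = 0.005914
Seepage velocity v = K·i/n = 300.0 × 0.005914 / 0.26 = 6.824 m/day.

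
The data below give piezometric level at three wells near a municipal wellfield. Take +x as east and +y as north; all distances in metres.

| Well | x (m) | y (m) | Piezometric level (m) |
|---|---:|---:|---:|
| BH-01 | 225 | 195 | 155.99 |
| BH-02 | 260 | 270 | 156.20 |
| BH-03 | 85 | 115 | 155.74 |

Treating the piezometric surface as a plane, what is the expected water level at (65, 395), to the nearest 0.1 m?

Taking BH-01 as reference: BH-02−BH-01 = (35, 75, +0.21); BH-03−BH-01 = (-140, -80, -0.25).
Solve a·Δx + b·Δy = Δh: det = 35·(-80) − (-140)·75 = 7700.
∂h/∂x = [(+0.21)·(-80) − (-0.25)·75] / 7700 = +0.0002532
∂h/∂y = [35·(-0.25) − (-140)·(+0.21)] / 7700 = +0.002682
h(65, 395) = 155.99 + (+0.0002532)·(-160) + (+0.002682)·(200) = 155.99 -0.041 +0.536 = 156.486 m.

156.5 m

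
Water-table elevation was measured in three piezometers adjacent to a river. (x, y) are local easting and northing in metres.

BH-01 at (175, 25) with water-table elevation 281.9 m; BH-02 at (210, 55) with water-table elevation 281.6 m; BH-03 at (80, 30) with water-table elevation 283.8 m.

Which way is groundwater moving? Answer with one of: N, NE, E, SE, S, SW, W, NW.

SE

Three-point gradient (reference BH-01): Δ to BH-02 = (35, 30, -0.3), Δ to BH-03 = (-95, 5, +1.9).
∂h/∂x = -0.01934, ∂h/∂y = +0.01256 (det = 3025).
Flow = −∇h = (+0.01934 east, -0.01256 north), which points southeast.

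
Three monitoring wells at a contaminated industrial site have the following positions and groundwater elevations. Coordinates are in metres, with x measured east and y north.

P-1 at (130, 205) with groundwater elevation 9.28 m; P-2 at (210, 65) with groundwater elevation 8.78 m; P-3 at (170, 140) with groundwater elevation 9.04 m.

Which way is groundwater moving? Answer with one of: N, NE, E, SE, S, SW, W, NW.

SE

Taking P-1 as reference: P-2−P-1 = (80, -140, -0.50); P-3−P-1 = (40, -65, -0.24).
Solve a·Δx + b·Δy = Δh: det = 80·(-65) − 40·(-140) = 400.
∂h/∂x = [(-0.50)·(-65) − (-0.24)·(-140)] / 400 = -0.002750
∂h/∂y = [80·(-0.24) − 40·(-0.50)] / 400 = +0.002000
Flow = −∇h = (+0.002750 east, -0.002000 north), which points southeast.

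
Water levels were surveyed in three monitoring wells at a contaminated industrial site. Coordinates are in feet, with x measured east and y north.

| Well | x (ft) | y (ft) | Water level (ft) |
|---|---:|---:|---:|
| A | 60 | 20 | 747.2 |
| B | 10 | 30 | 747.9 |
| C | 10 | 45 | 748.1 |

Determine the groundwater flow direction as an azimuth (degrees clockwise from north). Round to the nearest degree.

140°

Differences from A: to B (Δx, Δy, Δh) = (-50, 10, +0.7); to C = (-50, 25, +0.9).
Determinant of the coordinate differences = (-50)·25 − (-50)·10 = -750.
∂h/∂x = [(+0.7)·25 − (+0.9)·10] / -750 = -0.01133
∂h/∂y = [(-50)·(+0.9) − (-50)·(+0.7)] / -750 = +0.01333
Flow direction (−∇h) has components (+0.01133 E, -0.01333 N).
Azimuth = atan2(E, N) = atan2(+0.01133, -0.01333) = 139.6° ≈ 140°.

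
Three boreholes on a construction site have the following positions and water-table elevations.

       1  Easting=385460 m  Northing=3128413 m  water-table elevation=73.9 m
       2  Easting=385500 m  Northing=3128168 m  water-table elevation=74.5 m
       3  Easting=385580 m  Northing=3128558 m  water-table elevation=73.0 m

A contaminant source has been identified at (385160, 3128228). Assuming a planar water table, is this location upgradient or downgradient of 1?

With h = a·x + b·y + c and 1 as origin, the differences give:
  40·a + (-245)·b = +0.6
  120·a + 145·b = -0.9
Eliminate b (×145 and ×(-245), subtract): 35200·a = -133.50 → a = ∂h/∂x = -0.003793
Back-substitute: b = ∂h/∂y = -0.003068.
Head at (385160, 3128228) = 73.9 + (-0.003793)·(-300) + (-0.003068)·(-185) = 75.61 m.
That is higher than the 73.9 m at 1, so the point is upgradient.

upgradient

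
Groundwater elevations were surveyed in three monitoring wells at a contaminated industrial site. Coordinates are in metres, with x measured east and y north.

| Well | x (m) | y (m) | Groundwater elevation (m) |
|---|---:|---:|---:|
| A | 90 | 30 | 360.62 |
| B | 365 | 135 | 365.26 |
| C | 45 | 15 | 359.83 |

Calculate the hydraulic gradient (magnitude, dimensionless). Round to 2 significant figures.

Taking A as reference: B−A = (275, 105, +4.64); C−A = (-45, -15, -0.79).
Determinant of the coordinate differences = 275·(-15) − (-45)·105 = 600.
∂h/∂x = [(+4.64)·(-15) − (-0.79)·105] / 600 = +0.02225
∂h/∂y = [275·(-0.79) − (-45)·(+4.64)] / 600 = -0.01408
|∇h| = √(0.02225² + -0.01408²) = 0.02633

0.026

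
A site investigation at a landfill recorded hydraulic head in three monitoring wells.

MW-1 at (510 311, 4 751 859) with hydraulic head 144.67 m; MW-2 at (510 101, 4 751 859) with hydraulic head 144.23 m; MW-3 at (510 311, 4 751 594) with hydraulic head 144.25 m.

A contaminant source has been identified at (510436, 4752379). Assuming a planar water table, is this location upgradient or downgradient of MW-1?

upgradient

∂h/∂x = (144.23 − 144.67) / (510101 − 510311) = +0.002095
∂h/∂y = (144.25 − 144.67) / (4751594 − 4751859) = +0.001585
Head at (510436, 4752379) = 144.67 + (+0.002095)·(125) + (+0.001585)·(520) = 145.76 m.
That is higher than the 144.67 m at MW-1, so the point is upgradient.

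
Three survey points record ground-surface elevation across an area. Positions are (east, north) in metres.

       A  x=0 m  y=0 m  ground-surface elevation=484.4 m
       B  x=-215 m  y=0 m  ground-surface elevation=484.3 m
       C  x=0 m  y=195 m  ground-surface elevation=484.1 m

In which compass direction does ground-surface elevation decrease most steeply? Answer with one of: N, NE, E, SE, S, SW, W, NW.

∂z/∂x = (484.3 − 484.4) / (-215 − 0) = +0.0004651
∂z/∂y = (484.1 − 484.4) / (195 − 0) = -0.001538
Steepest decrease is along −∇f = (-0.0004651 E, +0.001538 N) → north.

N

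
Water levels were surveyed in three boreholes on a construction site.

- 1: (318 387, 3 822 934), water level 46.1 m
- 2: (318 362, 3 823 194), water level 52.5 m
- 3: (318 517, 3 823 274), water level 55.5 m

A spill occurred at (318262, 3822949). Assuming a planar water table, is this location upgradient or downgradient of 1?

downgradient

With h = a·x + b·y + c and 1 as origin, the differences give:
  (-25)·a + 260·b = +6.4
  130·a + 340·b = +9.4
Eliminate b (×340 and ×260, subtract): -42300·a = -268.00 → a = ∂h/∂x = +0.006336
Back-substitute: b = ∂h/∂y = +0.02522.
Head at (318262, 3822949) = 46.1 + (+0.006336)·(-125) + (+0.02522)·(15) = 45.69 m.
That is lower than the 46.1 m at 1, so the point is downgradient.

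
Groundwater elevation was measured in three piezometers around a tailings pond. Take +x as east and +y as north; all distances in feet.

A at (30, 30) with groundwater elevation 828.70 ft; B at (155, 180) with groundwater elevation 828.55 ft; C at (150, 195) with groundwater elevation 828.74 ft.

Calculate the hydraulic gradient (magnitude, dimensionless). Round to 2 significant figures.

Three-point gradient (reference A): Δ to B = (125, 150, -0.15), Δ to C = (120, 165, +0.04).
∂h/∂x = -0.01171, ∂h/∂y = +0.008762 (det = 2625).
|∇h| = √(-0.01171² + 0.008762²) = 0.01463

0.015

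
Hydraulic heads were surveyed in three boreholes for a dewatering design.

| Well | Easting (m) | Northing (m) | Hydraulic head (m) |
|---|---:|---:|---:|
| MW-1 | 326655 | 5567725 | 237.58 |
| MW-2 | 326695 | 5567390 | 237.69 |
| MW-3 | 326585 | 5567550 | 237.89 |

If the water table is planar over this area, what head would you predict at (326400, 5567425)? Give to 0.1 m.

With h = a·x + b·y + c and MW-1 as origin, the differences give:
  40·a + (-335)·b = +0.11
  (-70)·a + (-175)·b = +0.31
Eliminate b (×(-175) and ×(-335), subtract): -30450·a = 84.600 → a = ∂h/∂x = -0.002778
Back-substitute: b = ∂h/∂y = -0.0006601.
h(326400, 5567425) = 237.58 + (-0.002778)·(-255) + (-0.0006601)·(-300) = 237.58 +0.708 +0.198 = 238.487 m.

238.5 m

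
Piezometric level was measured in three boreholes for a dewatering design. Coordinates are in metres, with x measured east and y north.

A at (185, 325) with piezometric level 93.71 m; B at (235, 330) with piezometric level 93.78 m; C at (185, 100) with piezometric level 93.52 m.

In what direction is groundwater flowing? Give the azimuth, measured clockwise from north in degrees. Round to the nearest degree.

With h = a·x + b·y + c and A as origin, the differences give:
  50·a + 5·b = +0.07
  0·a + (-225)·b = -0.19
Eliminate b (×(-225) and ×5, subtract): -11250·a = -14.800 → a = ∂h/∂x = +0.001316
Back-substitute: b = ∂h/∂y = +0.0008444.
Flow direction (−∇h) has components (-0.001316 E, -0.0008444 N).
Azimuth = atan2(E, N) = atan2(-0.001316, -0.0008444) = 237.3° ≈ 237°.

237°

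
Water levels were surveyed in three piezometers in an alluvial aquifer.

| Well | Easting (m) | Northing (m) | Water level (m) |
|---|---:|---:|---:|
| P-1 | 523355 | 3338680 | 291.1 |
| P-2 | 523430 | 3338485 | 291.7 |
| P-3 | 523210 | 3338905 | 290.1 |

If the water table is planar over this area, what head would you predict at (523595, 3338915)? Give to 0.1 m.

With h = a·x + b·y + c and P-1 as origin, the differences give:
  75·a + (-195)·b = +0.6
  (-145)·a + 225·b = -1.0
Eliminate b (×225 and ×(-195), subtract): -11400·a = -60.00 → a = ∂h/∂x = +0.005263
Back-substitute: b = ∂h/∂y = -0.001053.
h(523595, 3338915) = 291.1 + (+0.005263)·(240) + (-0.001053)·(235) = 291.1 +1.263 -0.247 = 292.116 m.

292.1 m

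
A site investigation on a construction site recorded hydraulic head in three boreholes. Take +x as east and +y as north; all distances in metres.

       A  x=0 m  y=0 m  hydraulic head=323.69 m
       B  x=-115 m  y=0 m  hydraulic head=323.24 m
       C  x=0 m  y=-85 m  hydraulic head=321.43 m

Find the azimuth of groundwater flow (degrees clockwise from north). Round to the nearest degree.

∂h/∂x = (323.24 − 323.69) / (-115 − 0) = +0.003913
∂h/∂y = (321.43 − 323.69) / (-85 − 0) = +0.02659
Flow direction (−∇h) has components (-0.003913 E, -0.02659 N).
Azimuth = atan2(E, N) = atan2(-0.003913, -0.02659) = 188.4° ≈ 188°.

188°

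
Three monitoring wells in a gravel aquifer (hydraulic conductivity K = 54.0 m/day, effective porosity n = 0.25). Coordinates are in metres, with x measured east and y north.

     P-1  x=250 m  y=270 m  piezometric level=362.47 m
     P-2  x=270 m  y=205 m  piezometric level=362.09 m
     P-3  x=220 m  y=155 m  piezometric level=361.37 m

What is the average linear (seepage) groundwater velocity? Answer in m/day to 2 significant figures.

Taking P-1 as reference: P-2−P-1 = (20, -65, -0.38); P-3−P-1 = (-30, -115, -1.10).
Determinant of the coordinate differences = 20·(-115) − (-30)·(-65) = -4250.
∂h/∂x = [(-0.38)·(-115) − (-1.10)·(-65)] / -4250 = +0.006541
∂h/∂y = [20·(-1.10) − (-30)·(-0.38)] / -4250 = +0.007859
|∇h| = √(0.006541² + 0.007859²) = 0.01022
Seepage velocity v = K·i/n = 54.0 × 0.01022 / 0.25 = 2.208 m/day.

2.2 m/day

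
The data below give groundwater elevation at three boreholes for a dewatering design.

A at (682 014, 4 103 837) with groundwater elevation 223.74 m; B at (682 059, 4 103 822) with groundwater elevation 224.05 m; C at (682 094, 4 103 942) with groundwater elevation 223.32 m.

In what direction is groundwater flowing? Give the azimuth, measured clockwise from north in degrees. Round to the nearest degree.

Taking A as reference: B−A = (45, -15, +0.31); C−A = (80, 105, -0.42).
Solve a·Δx + b·Δy = Δh: det = 45·105 − 80·(-15) = 5925.
∂h/∂x = [(+0.31)·105 − (-0.42)·(-15)] / 5925 = +0.004430
∂h/∂y = [45·(-0.42) − 80·(+0.31)] / 5925 = -0.007376
Flow direction (−∇h) has components (-0.004430 E, +0.007376 N).
Azimuth = atan2(E, N) = atan2(-0.004430, +0.007376) = 329.0° ≈ 329°.

329°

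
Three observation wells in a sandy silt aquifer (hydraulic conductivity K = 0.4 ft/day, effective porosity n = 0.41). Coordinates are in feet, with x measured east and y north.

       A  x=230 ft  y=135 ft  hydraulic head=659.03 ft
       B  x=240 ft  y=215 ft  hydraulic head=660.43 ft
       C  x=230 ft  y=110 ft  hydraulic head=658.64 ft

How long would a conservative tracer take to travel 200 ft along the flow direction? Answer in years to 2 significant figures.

Differences from A: to B (Δx, Δy, Δh) = (10, 80, +1.40); to C = (0, -25, -0.39).
Determinant of the coordinate differences = 10·(-25) − 0·80 = -250.
∂h/∂x = [(+1.40)·(-25) − (-0.39)·80] / -250 = +0.01520
∂h/∂y = [10·(-0.39) − 0·(+1.40)] / -250 = +0.01560
|∇h| = √(0.01520² + 0.01560²) = 0.02178
Seepage velocity v = K·i/n = 0.4 × 0.02178 / 0.41 = 0.02125 ft/day.
t = 200 / 0.02125 = 9412 days = 25.8 years.

26 years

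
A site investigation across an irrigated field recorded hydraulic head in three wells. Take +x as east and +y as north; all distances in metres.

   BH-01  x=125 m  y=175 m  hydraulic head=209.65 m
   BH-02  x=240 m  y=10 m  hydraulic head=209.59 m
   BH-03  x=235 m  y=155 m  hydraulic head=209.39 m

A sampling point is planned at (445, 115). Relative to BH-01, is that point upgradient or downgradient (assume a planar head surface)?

downgradient

Taking BH-01 as reference: BH-02−BH-01 = (115, -165, -0.06); BH-03−BH-01 = (110, -20, -0.26).
Solve a·Δx + b·Δy = Δh: det = 115·(-20) − 110·(-165) = 15850.
∂h/∂x = [(-0.06)·(-20) − (-0.26)·(-165)] / 15850 = -0.002631
∂h/∂y = [115·(-0.26) − 110·(-0.06)] / 15850 = -0.001470
Head at (445, 115) = 209.65 + (-0.002631)·(320) + (-0.001470)·(-60) = 208.90 m.
That is lower than the 209.65 m at BH-01, so the point is downgradient.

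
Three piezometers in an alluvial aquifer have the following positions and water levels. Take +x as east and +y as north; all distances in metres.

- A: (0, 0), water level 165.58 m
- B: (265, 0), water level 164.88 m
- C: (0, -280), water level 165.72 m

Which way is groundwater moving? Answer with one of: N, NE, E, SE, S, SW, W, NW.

E

∂h/∂x = (164.88 − 165.58) / (265 − 0) = -0.002642
∂h/∂y = (165.72 − 165.58) / (-280 − 0) = -0.0005000
Flow = −∇h = (+0.002642 east, +0.0005000 north), which points east.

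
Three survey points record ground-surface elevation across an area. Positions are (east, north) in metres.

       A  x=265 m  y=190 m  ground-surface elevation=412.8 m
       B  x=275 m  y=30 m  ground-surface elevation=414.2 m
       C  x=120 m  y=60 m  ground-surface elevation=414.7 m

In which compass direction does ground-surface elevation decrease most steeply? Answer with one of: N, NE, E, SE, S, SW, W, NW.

Taking A as reference: B−A = (10, -160, +1.4); C−A = (-145, -130, +1.9).
Solve a·Δx + b·Δy = Δz: det = 10·(-130) − (-145)·(-160) = -24500.
∂z/∂x = [(+1.4)·(-130) − (+1.9)·(-160)] / -24500 = -0.004980
∂z/∂y = [10·(+1.9) − (-145)·(+1.4)] / -24500 = -0.009061
Steepest decrease is along −∇f = (+0.004980 E, +0.009061 N) → northeast.

NE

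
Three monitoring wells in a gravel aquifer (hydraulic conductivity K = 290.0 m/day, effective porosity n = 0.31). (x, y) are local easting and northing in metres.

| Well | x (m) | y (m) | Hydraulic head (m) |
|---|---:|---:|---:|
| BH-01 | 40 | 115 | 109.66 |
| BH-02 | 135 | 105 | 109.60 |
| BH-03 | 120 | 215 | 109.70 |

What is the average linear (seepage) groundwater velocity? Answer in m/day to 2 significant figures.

0.93 m/day

Taking BH-01 as reference: BH-02−BH-01 = (95, -10, -0.06); BH-03−BH-01 = (80, 100, +0.04).
Determinant of the coordinate differences = 95·100 − 80·(-10) = 10300.
∂h/∂x = [(-0.06)·100 − (+0.04)·(-10)] / 10300 = -0.0005437
∂h/∂y = [95·(+0.04) − 80·(-0.06)] / 10300 = +0.0008350
|∇h| = √(-0.0005437² + 0.0008350²) = 0.0009964
Seepage velocity v = K·i/n = 290.0 × 0.0009964 / 0.31 = 0.9321 m/day.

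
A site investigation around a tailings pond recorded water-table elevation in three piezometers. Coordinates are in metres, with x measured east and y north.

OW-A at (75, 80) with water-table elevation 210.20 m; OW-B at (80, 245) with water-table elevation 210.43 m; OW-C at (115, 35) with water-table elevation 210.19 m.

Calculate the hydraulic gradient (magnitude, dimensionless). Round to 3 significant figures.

With h = a·x + b·y + c and OW-A as origin, the differences give:
  5·a + 165·b = +0.23
  40·a + (-45)·b = -0.01
Eliminate b (×(-45) and ×165, subtract): -6825·a = -8.700 → a = ∂h/∂x = +0.001275
Back-substitute: b = ∂h/∂y = +0.001355.
|∇h| = √(0.001275² + 0.001355²) = 0.001861

0.00186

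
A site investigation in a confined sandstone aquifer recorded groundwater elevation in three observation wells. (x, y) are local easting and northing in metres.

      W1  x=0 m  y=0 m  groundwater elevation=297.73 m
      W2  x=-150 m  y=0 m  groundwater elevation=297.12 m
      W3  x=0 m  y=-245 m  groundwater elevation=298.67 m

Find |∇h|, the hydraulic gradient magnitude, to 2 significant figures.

0.0056

∂h/∂x = (297.12 − 297.73) / (-150 − 0) = +0.004067
∂h/∂y = (298.67 − 297.73) / (-245 − 0) = -0.003837
|∇h| = √(0.004067² + -0.003837²) = 0.005591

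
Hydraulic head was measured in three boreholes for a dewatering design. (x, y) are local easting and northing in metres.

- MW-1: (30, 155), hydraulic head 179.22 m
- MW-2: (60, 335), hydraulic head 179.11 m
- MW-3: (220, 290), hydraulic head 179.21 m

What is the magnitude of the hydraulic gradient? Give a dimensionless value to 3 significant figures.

0.000809

Differences from MW-1: to MW-2 (Δx, Δy, Δh) = (30, 180, -0.11); to MW-3 = (190, 135, -0.01).
Solve a·Δx + b·Δy = Δh: det = 30·135 − 190·180 = -30150.
∂h/∂x = [(-0.11)·135 − (-0.01)·180] / -30150 = +0.0004328
∂h/∂y = [30·(-0.01) − 190·(-0.11)] / -30150 = -0.0006833
|∇h| = √(0.0004328² + -0.0006833²) = 0.0008088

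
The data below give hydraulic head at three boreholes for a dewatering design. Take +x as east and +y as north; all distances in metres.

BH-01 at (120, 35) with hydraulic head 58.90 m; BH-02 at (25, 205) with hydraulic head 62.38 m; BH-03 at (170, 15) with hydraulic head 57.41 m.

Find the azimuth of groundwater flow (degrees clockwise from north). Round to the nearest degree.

Three-point gradient (reference BH-01): Δ to BH-02 = (-95, 170, +3.48), Δ to BH-03 = (50, -20, -1.49).
∂h/∂x = -0.02783, ∂h/∂y = +0.004917 (det = -6600).
Flow direction (−∇h) has components (+0.02783 E, -0.004917 N).
Azimuth = atan2(E, N) = atan2(+0.02783, -0.004917) = 100.0° ≈ 100°.

100°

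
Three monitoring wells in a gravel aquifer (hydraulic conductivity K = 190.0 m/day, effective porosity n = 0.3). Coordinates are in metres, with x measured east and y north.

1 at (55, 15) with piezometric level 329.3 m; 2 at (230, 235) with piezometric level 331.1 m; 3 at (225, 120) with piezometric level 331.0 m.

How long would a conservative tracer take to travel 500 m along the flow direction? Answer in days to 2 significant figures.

81 days

Differences from 1: to 2 (Δx, Δy, Δh) = (175, 220, +1.8); to 3 = (170, 105, +1.7).
Determinant of the coordinate differences = 175·105 − 170·220 = -19025.
∂h/∂x = [(+1.8)·105 − (+1.7)·220] / -19025 = +0.009724
∂h/∂y = [175·(+1.7) − 170·(+1.8)] / -19025 = +0.0004468
|∇h| = √(0.009724² + 0.0004468²) = 0.009734
Seepage velocity v = K·i/n = 190.0 × 0.009734 / 0.3 = 6.165 m/day.
t = 500 / 6.165 = 81.1 days.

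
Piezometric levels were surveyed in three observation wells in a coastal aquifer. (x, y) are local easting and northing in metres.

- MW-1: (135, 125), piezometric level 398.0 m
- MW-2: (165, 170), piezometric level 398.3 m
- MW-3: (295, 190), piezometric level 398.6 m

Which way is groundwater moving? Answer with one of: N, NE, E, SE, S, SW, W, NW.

S

With h = a·x + b·y + c and MW-1 as origin, the differences give:
  30·a + 45·b = +0.3
  160·a + 65·b = +0.6
Eliminate b (×65 and ×45, subtract): -5250·a = -7.50 → a = ∂h/∂x = +0.001429
Back-substitute: b = ∂h/∂y = +0.005714.
Flow = −∇h = (-0.001429 east, -0.005714 north), which points south.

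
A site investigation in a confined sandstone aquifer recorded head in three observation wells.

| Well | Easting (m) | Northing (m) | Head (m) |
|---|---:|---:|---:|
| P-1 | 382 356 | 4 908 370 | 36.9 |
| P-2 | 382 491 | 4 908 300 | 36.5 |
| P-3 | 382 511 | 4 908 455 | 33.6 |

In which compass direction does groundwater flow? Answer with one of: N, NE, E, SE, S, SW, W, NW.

With h = a·x + b·y + c and P-1 as origin, the differences give:
  135·a + (-70)·b = -0.4
  155·a + 85·b = -3.3
Eliminate b (×85 and ×(-70), subtract): 22325·a = -265.00 → a = ∂h/∂x = -0.01187
Back-substitute: b = ∂h/∂y = -0.01718.
Flow = −∇h = (+0.01187 east, +0.01718 north), which points northeast.

NE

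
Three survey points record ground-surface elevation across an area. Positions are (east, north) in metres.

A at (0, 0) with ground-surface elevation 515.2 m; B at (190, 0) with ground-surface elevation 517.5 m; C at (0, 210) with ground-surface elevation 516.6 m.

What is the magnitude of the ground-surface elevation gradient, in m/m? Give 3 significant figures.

0.0138 m/m

∂z/∂x = (517.5 − 515.2) / (190 − 0) = +0.01211
∂z/∂y = (516.6 − 515.2) / (210 − 0) = +0.006667
|∇f| = √(0.01211² + 0.006667²) = 0.01382 m/m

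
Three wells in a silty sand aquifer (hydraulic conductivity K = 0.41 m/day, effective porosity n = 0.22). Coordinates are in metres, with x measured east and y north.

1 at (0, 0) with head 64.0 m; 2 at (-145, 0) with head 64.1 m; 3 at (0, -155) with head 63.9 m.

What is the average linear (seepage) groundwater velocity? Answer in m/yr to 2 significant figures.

0.64 m/yr

∂h/∂x = (64.1 − 64.0) / (-145 − 0) = -0.0006897
∂h/∂y = (63.9 − 64.0) / (-155 − 0) = +0.0006452
|∇h| = √(-0.0006897² + 0.0006452²) = 0.0009444
Seepage velocity v = K·i/n = 0.41 × 0.0009444 / 0.22 = 0.00176 m/day = 0.6428 m/yr.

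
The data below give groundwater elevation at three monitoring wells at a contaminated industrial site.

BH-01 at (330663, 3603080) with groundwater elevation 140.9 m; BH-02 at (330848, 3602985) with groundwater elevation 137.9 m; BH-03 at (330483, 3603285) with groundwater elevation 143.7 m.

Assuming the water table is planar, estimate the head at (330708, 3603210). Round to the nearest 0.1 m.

140.0 m

Differences from BH-01: to BH-02 (Δx, Δy, Δh) = (185, -95, -3.0); to BH-03 = (-180, 205, +2.8).
Determinant of the coordinate differences = 185·205 − (-180)·(-95) = 20825.
∂h/∂x = [(-3.0)·205 − (+2.8)·(-95)] / 20825 = -0.01676
∂h/∂y = [185·(+2.8) − (-180)·(-3.0)] / 20825 = -0.001056
h(330708, 3603210) = 140.9 + (-0.01676)·(45) + (-0.001056)·(130) = 140.9 -0.754 -0.137 = 140.009 m.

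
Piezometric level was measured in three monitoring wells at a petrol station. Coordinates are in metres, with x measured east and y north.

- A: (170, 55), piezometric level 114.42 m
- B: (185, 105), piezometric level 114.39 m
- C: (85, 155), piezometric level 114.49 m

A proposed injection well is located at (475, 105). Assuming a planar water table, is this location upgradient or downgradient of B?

downgradient

Differences from A: to B (Δx, Δy, Δh) = (15, 50, -0.03); to C = (-85, 100, +0.07).
Solve a·Δx + b·Δy = Δh: det = 15·100 − (-85)·50 = 5750.
∂h/∂x = [(-0.03)·100 − (+0.07)·50] / 5750 = -0.001130
∂h/∂y = [15·(+0.07) − (-85)·(-0.03)] / 5750 = -0.0002609
Head at (475, 105) = 114.42 + (-0.001130)·(305) + (-0.0002609)·(50) = 114.06 m.
That is lower than the 114.39 m at B, so the point is downgradient.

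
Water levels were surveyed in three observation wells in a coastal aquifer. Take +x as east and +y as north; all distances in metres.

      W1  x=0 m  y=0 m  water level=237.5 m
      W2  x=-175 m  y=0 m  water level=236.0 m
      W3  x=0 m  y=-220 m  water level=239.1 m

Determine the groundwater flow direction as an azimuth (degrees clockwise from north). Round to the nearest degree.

∂h/∂x = (236.0 − 237.5) / (-175 − 0) = +0.008571
∂h/∂y = (239.1 − 237.5) / (-220 − 0) = -0.007273
Flow direction (−∇h) has components (-0.008571 E, +0.007273 N).
Azimuth = atan2(E, N) = atan2(-0.008571, +0.007273) = 310.3° ≈ 310°.

310°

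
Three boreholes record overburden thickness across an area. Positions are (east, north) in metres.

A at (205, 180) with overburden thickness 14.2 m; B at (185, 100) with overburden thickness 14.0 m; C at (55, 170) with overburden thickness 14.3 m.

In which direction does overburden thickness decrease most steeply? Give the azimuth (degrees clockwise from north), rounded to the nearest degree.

163°

Three-point gradient (reference A): Δ to B = (-20, -80, -0.2), Δ to C = (-150, -10, +0.1).
∂d/∂x = -0.0008475, ∂d/∂y = +0.002712 (det = -11800).
Steepest decrease is along −∇f: components (+0.0008475 E, -0.002712 N).
Azimuth = atan2(+0.0008475, -0.002712) = 162.6° ≈ 163°.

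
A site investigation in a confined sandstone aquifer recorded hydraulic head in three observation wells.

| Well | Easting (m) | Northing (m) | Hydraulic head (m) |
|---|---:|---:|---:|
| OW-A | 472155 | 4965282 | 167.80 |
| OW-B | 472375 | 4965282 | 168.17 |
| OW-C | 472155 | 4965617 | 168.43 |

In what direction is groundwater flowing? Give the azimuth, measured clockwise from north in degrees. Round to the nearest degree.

222°

∂h/∂x = (168.17 − 167.80) / (472375 − 472155) = +0.001682
∂h/∂y = (168.43 − 167.80) / (4965617 − 4965282) = +0.001881
Flow direction (−∇h) has components (-0.001682 E, -0.001881 N).
Azimuth = atan2(E, N) = atan2(-0.001682, -0.001881) = 221.8° ≈ 222°.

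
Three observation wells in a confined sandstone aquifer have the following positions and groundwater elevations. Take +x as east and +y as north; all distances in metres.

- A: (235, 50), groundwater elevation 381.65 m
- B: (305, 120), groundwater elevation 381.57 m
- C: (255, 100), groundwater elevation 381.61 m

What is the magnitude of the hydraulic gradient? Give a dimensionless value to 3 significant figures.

With h = a·x + b·y + c and A as origin, the differences give:
  70·a + 70·b = -0.08
  20·a + 50·b = -0.04
Eliminate b (×50 and ×70, subtract): 2100·a = -1.200 → a = ∂h/∂x = -0.0005714
Back-substitute: b = ∂h/∂y = -0.0005714.
|∇h| = √(-0.0005714² + -0.0005714²) = 0.0008081

0.000808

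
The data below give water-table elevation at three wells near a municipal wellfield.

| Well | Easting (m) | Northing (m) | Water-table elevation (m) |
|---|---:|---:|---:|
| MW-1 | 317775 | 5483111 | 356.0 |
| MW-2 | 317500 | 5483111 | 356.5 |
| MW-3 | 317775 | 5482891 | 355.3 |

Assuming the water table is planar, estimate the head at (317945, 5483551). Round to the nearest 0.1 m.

357.1 m

∂h/∂x = (356.5 − 356.0) / (317500 − 317775) = -0.001818
∂h/∂y = (355.3 − 356.0) / (5482891 − 5483111) = +0.003182
h(317945, 5483551) = 356.0 + (-0.001818)·(170) + (+0.003182)·(440) = 356.0 -0.309 +1.400 = 357.091 m.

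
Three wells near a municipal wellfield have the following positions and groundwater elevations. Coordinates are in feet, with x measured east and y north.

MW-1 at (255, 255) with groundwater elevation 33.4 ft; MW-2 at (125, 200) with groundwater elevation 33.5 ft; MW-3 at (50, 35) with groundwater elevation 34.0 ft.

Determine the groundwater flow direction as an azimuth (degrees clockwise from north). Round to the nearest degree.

349°

Three-point gradient (reference MW-1): Δ to MW-2 = (-130, -55, +0.1), Δ to MW-3 = (-205, -220, +0.6).
∂h/∂x = +0.0006349, ∂h/∂y = -0.003319 (det = 17325).
Flow direction (−∇h) has components (-0.0006349 E, +0.003319 N).
Azimuth = atan2(E, N) = atan2(-0.0006349, +0.003319) = 349.2° ≈ 349°.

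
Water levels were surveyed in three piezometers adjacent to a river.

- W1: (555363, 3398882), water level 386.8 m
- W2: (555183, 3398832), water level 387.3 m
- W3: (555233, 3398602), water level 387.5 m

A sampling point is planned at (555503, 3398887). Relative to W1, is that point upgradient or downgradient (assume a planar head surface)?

downgradient

Taking W1 as reference: W2−W1 = (-180, -50, +0.5); W3−W1 = (-130, -280, +0.7).
Solve a·Δx + b·Δy = Δh: det = (-180)·(-280) − (-130)·(-50) = 43900.
∂h/∂x = [(+0.5)·(-280) − (+0.7)·(-50)] / 43900 = -0.002392
∂h/∂y = [(-180)·(+0.7) − (-130)·(+0.5)] / 43900 = -0.001390
Head at (555503, 3398887) = 386.8 + (-0.002392)·(140) + (-0.001390)·(5) = 386.46 m.
That is lower than the 386.8 m at W1, so the point is downgradient.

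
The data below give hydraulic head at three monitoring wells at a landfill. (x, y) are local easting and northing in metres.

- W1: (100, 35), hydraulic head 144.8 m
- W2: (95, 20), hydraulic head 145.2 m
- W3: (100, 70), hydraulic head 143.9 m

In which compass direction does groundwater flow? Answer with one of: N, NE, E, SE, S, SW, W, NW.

N

Three-point gradient (reference W1): Δ to W2 = (-5, -15, +0.4), Δ to W3 = (0, 35, -0.9).
∂h/∂x = -0.002857, ∂h/∂y = -0.02571 (det = -175).
Flow = −∇h = (+0.002857 east, +0.02571 north), which points north.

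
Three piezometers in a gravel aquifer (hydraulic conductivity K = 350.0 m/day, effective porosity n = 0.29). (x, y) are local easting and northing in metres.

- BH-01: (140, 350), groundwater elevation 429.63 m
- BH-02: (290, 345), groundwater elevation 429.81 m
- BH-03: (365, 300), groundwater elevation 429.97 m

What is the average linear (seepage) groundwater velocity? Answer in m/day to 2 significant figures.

Taking BH-01 as reference: BH-02−BH-01 = (150, -5, +0.18); BH-03−BH-01 = (225, -50, +0.34).
Determinant of the coordinate differences = 150·(-50) − 225·(-5) = -6375.
∂h/∂x = [(+0.18)·(-50) − (+0.34)·(-5)] / -6375 = +0.001145
∂h/∂y = [150·(+0.34) − 225·(+0.18)] / -6375 = -0.001647
|∇h| = √(0.001145² + -0.001647²) = 0.002006
Seepage velocity v = K·i/n = 350.0 × 0.002006 / 0.29 = 2.421 m/day.

2.4 m/day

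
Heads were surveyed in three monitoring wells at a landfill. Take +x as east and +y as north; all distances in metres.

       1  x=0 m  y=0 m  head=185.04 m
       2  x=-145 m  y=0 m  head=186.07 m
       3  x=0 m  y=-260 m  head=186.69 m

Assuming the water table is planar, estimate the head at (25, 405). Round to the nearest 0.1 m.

∂h/∂x = (186.07 − 185.04) / (-145 − 0) = -0.007103
∂h/∂y = (186.69 − 185.04) / (-260 − 0) = -0.006346
h(25, 405) = 185.04 + (-0.007103)·(25) + (-0.006346)·(405) = 185.04 -0.178 -2.570 = 182.292 m.

182.3 m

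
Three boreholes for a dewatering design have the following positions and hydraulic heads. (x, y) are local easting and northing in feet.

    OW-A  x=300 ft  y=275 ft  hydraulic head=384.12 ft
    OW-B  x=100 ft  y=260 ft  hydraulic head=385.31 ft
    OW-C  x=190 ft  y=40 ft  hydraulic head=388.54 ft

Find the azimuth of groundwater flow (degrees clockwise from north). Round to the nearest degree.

Three-point gradient (reference OW-A): Δ to OW-B = (-200, -15, +1.19), Δ to OW-C = (-110, -235, +4.42).
∂h/∂x = -0.004705, ∂h/∂y = -0.01661 (det = 45350).
Flow direction (−∇h) has components (+0.004705 E, +0.01661 N).
Azimuth = atan2(E, N) = atan2(+0.004705, +0.01661) = 15.8° ≈ 016°.

016°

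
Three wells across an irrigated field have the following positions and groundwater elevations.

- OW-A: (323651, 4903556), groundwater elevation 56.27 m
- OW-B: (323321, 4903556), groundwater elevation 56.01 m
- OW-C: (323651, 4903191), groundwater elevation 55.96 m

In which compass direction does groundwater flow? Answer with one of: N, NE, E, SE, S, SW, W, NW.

∂h/∂x = (56.01 − 56.27) / (323321 − 323651) = +0.0007879
∂h/∂y = (55.96 − 56.27) / (4903191 − 4903556) = +0.0008493
Flow = −∇h = (-0.0007879 east, -0.0008493 north), which points southwest.

SW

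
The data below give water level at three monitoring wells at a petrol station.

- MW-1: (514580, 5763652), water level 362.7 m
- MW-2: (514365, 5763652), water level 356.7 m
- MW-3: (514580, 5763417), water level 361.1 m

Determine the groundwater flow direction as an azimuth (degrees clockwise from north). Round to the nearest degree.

256°

∂h/∂x = (356.7 − 362.7) / (514365 − 514580) = +0.02791
∂h/∂y = (361.1 − 362.7) / (5763417 − 5763652) = +0.006809
Flow direction (−∇h) has components (-0.02791 E, -0.006809 N).
Azimuth = atan2(E, N) = atan2(-0.02791, -0.006809) = 256.3° ≈ 256°.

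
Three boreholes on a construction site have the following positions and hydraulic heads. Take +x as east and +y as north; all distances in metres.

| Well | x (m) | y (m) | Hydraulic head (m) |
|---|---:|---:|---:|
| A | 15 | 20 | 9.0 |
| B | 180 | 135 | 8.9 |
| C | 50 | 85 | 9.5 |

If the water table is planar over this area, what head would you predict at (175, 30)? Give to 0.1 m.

7.6 m

Differences from A: to B (Δx, Δy, Δh) = (165, 115, -0.1); to C = (35, 65, +0.5).
Solve a·Δx + b·Δy = Δh: det = 165·65 − 35·115 = 6700.
∂h/∂x = [(-0.1)·65 − (+0.5)·115] / 6700 = -0.009552
∂h/∂y = [165·(+0.5) − 35·(-0.1)] / 6700 = +0.01284
h(175, 30) = 9.0 + (-0.009552)·(160) + (+0.01284)·(10) = 9.0 -1.528 +0.128 = 7.600 m.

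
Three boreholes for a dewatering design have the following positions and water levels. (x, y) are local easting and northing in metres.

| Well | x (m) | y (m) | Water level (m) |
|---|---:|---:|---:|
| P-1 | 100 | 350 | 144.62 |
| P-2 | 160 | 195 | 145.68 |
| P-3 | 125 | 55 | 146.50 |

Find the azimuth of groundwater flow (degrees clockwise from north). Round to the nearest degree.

346°

Differences from P-1: to P-2 (Δx, Δy, Δh) = (60, -155, +1.06); to P-3 = (25, -295, +1.88).
Solve a·Δx + b·Δy = Δh: det = 60·(-295) − 25·(-155) = -13825.
∂h/∂x = [(+1.06)·(-295) − (+1.88)·(-155)] / -13825 = +0.001541
∂h/∂y = [60·(+1.88) − 25·(+1.06)] / -13825 = -0.006242
Flow direction (−∇h) has components (-0.001541 E, +0.006242 N).
Azimuth = atan2(E, N) = atan2(-0.001541, +0.006242) = 346.1° ≈ 346°.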